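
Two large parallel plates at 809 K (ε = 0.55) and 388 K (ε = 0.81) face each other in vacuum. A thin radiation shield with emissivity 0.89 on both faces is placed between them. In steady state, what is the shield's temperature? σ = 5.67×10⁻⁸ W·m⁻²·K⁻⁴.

T_s ≈ 660 K

In steady state the net flux on the hot side equals that on the cold side.
σ(T₁⁴−T_s⁴)/D₁ = σ(T_s⁴−T₂⁴)/D₂, with D₁ = 1/ε₁+1/ε_s−1 = 1.942, D₂ = 1/ε_s+1/ε₂−1 = 1.358.
Solve for T_s⁴: T_s⁴ = (D₂·T₁⁴ + D₁·T₂⁴)/(D₁+D₂) = 1.896×10¹¹ K⁴.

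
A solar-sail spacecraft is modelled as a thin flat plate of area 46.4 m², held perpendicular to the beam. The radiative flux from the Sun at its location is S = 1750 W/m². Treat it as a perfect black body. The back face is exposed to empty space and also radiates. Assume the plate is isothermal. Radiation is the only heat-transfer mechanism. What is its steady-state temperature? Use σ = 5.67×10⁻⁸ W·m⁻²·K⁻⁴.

At equilibrium, absorbed power = emitted power.
Absorbing cross-section = A = 46.40 m²; emitting surface = 2A = 92.80 m² (ratio 2).
S·A_cross = εσ·A_surf·T⁴  ⇒  T⁴ = S/(2σ).
T⁴ = 1.00·1750/(2·5.67×10⁻⁸) = 1.543×10¹⁰ K⁴.
T = (1.543×10¹⁰)^(1/4).

T ≈ 352 K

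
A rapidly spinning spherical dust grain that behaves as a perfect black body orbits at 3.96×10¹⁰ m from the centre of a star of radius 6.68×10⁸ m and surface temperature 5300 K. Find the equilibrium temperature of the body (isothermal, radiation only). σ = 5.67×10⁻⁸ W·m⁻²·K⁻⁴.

The star's surface emits σT_*⁴; at distance d the flux is S = σT_*⁴(R_*/d)².
S = 5.67×10⁻⁸·(5300)⁴·(6.68×10⁸/3.96×10¹⁰)² = 12730 W/m².
For an isothermal sphere T⁴ = (1−a)S/(4σ) = 5.613×10¹⁰ K⁴.

T ≈ 487 K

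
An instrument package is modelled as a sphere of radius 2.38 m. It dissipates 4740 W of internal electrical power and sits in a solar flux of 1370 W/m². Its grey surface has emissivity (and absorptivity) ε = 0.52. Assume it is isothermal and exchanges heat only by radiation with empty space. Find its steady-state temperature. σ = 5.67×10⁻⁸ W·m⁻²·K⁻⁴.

At steady state, absorbed solar power + internal power = radiated power.
Absorbed: α·S·A_cross = 0.52·1370·17.80 = 12680 W (cross-section πr²).
Total input = 12680 + 4740 = 17420 W.
Radiated: εσ·A_surf·T⁴ with A_surf = 4πr² = 71.18 m².
T⁴ = 17420/(0.52·5.67×10⁻⁸·71.18) = 8.299×10⁹ K⁴.

T ≈ 302 K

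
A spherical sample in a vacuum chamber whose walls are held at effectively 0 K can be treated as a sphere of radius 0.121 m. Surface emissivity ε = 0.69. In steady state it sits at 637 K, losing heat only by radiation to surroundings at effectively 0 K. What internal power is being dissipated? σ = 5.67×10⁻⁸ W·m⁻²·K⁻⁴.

Steady state: P = εσA T⁴.
A = 4πr² = 0.1840 m²; T⁴ = (637)⁴ = 1.646×10¹¹ K⁴.
P = 0.69 × 5.67×10⁻⁸ × 0.1840 × 1.646×10¹¹.

P ≈ 1190 W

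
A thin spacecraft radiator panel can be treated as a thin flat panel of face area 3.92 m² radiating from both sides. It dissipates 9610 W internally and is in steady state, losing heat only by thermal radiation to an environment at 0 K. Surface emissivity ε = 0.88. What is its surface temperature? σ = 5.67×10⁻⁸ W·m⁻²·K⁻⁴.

Steady state: internal power = radiated power, P = εσA T⁴.
Radiating area A = 2·3.92 = 7.840 m².
T⁴ = P/(εσA) = 9610/(0.88·5.67×10⁻⁸·7.840) = 2.457×10¹⁰ K⁴.
T = (2.457×10¹⁰)^(1/4).

T ≈ 396 K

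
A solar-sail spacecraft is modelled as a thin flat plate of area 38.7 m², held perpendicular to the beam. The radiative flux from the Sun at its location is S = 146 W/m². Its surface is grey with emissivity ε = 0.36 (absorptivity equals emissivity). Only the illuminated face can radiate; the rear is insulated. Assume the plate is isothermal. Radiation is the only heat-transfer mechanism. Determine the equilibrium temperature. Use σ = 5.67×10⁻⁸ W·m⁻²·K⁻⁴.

At equilibrium, absorbed power = emitted power.
Absorbing cross-section = A = 38.70 m²; emitting surface = A = 38.70 m² (ratio 1).
εS·A_cross = εσ·A_surf·T⁴  ⇒  T⁴ = S/(1σ)   (ε cancels).
T⁴ = 146/(1·5.67×10⁻⁸) = 2.575×10⁹ K⁴.
T = (2.575×10⁹)^(1/4).

T ≈ 225 K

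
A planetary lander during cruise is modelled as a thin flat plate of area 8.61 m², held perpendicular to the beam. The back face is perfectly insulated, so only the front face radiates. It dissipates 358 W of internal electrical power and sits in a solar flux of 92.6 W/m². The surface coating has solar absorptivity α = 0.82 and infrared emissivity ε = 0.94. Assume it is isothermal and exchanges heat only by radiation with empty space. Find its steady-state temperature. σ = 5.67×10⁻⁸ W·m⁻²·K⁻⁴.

T ≈ 217 K

At steady state, absorbed solar power + internal power = radiated power.
Absorbed: α·S·A_cross = 0.82·92.6·8.610 = 653.8 W (cross-section A).
Total input = 653.8 + 358 = 1012 W.
Radiated: εσ·A_surf·T⁴ with A_surf = A = 8.610 m².
T⁴ = 1012/(0.94·5.67×10⁻⁸·8.610) = 2.205×10⁹ K⁴.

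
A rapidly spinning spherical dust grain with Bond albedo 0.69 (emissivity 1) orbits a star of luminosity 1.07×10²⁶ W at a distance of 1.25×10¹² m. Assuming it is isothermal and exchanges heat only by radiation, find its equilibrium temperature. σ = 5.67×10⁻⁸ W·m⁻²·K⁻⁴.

First find the stellar flux at distance d: S = L/(4πd²) = 1.07×10²⁶/(4π·(1.25×10¹²)²) = 5.449 W/m².
For an isothermal sphere, absorbed (1−a)S·πr² = emitted σ·4πr²·T⁴, so T⁴ = (1−a)S/(4σ).
T⁴ = 0.310·5.449/(4·5.67×10⁻⁸) = 7.449×10⁶ K⁴.

T ≈ 52.2 K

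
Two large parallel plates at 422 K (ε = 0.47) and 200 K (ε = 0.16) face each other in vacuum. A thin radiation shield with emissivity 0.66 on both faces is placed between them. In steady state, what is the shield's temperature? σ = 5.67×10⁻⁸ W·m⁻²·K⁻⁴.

In steady state the net flux on the hot side equals that on the cold side.
σ(T₁⁴−T_s⁴)/D₁ = σ(T_s⁴−T₂⁴)/D₂, with D₁ = 1/ε₁+1/ε_s−1 = 2.643, D₂ = 1/ε_s+1/ε₂−1 = 6.765.
Solve for T_s⁴: T_s⁴ = (D₂·T₁⁴ + D₁·T₂⁴)/(D₁+D₂) = 2.325×10¹⁰ K⁴.

T_s ≈ 391 K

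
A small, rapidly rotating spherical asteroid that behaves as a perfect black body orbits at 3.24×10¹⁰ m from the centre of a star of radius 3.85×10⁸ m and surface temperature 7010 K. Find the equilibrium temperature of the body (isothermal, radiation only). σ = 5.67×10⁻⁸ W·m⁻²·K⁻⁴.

T ≈ 540 K

The star's surface emits σT_*⁴; at distance d the flux is S = σT_*⁴(R_*/d)².
S = 5.67×10⁻⁸·(7010)⁴·(3.85×10⁸/3.24×10¹⁰)² = 19330 W/m².
For an isothermal sphere T⁴ = (1−a)S/(4σ) = 8.524×10¹⁰ K⁴.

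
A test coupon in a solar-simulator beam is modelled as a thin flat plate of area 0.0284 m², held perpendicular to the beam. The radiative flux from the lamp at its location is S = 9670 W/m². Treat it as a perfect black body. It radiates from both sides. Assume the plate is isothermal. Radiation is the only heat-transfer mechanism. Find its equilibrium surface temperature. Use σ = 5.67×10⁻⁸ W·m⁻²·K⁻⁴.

At equilibrium, absorbed power = emitted power.
Absorbing cross-section = A = 0.02840 m²; emitting surface = 2A = 0.05680 m² (ratio 2).
S·A_cross = εσ·A_surf·T⁴  ⇒  T⁴ = S/(2σ).
T⁴ = 1.00·9670/(2·5.67×10⁻⁸) = 8.527×10¹⁰ K⁴.
T = (8.527×10¹⁰)^(1/4).

T ≈ 540 K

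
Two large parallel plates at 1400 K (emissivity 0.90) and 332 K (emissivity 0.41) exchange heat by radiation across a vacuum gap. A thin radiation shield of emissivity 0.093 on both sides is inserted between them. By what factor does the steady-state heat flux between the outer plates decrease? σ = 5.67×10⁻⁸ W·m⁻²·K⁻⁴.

Without shield: q₀ = σΔ(T⁴)/(1/ε₁+1/ε₂−1) with denominator 2.550.
With shield the two gaps are in series; the resistances add: (1/ε₁+1/ε_s−1)+(1/ε_s+1/ε₂−1) = 10.86+12.19 = 23.06.
Heat-flux ratio q₀/q = 23.06/2.550.

factor ≈ 9.04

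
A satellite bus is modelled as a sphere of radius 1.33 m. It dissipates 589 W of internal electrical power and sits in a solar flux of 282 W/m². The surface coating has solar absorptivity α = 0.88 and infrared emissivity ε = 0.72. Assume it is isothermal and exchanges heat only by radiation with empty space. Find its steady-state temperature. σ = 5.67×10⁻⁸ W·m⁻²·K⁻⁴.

At steady state, absorbed solar power + internal power = radiated power.
Absorbed: α·S·A_cross = 0.88·282·5.557 = 1379 W (cross-section πr²).
Total input = 1379 + 589 = 1968 W.
Radiated: εσ·A_surf·T⁴ with A_surf = 4πr² = 22.23 m².
T⁴ = 1968/(0.72·5.67×10⁻⁸·22.23) = 2.169×10⁹ K⁴.

T ≈ 216 K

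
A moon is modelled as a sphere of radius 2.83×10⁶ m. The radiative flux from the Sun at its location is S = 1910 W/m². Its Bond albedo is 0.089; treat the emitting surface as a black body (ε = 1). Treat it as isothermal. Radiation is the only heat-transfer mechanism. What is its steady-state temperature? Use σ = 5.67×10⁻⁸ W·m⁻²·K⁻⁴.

T ≈ 296 K

At equilibrium, absorbed power = emitted power.
Absorbing cross-section = πr² = 2.516×10¹³ m²; emitting surface = 4πr² = 1.006×10¹⁴ m² (ratio 4).
(1−a)S·A_cross = εσ·A_surf·T⁴  ⇒  T⁴ = (1−a)S/(4σ).
T⁴ = 0.911·1910/(4·5.67×10⁻⁸) = 7.672×10⁹ K⁴.
T = (7.672×10⁹)^(1/4).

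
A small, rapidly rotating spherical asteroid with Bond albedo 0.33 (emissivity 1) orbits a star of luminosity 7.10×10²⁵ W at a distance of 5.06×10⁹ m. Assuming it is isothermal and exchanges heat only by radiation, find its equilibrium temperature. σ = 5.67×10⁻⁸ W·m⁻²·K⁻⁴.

T ≈ 899 K

First find the stellar flux at distance d: S = L/(4πd²) = 7.10×10²⁵/(4π·(5.06×10⁹)²) = 2.207×10⁵ W/m².
For an isothermal sphere, absorbed (1−a)S·πr² = emitted σ·4πr²·T⁴, so T⁴ = (1−a)S/(4σ).
T⁴ = 0.670·2.207×10⁵/(4·5.67×10⁻⁸) = 6.519×10¹¹ K⁴.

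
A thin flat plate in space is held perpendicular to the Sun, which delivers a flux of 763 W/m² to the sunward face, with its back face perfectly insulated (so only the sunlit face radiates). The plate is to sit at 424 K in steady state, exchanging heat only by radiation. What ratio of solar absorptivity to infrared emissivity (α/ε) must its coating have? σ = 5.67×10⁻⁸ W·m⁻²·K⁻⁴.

Balance: αS·A = εσ·1A·T⁴ ⇒ α/ε = σT⁴/S.
α/ε = 5.67×10⁻⁸·(424)⁴/763 = 5.67×10⁻⁸·3.232×10¹⁰/763.

α/ε ≈ 2.40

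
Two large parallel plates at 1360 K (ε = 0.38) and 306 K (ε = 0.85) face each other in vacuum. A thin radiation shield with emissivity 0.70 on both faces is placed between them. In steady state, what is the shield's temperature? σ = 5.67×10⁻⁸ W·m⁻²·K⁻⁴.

T_s ≈ 1040 K

In steady state the net flux on the hot side equals that on the cold side.
σ(T₁⁴−T_s⁴)/D₁ = σ(T_s⁴−T₂⁴)/D₂, with D₁ = 1/ε₁+1/ε_s−1 = 3.060, D₂ = 1/ε_s+1/ε₂−1 = 1.605.
Solve for T_s⁴: T_s⁴ = (D₂·T₁⁴ + D₁·T₂⁴)/(D₁+D₂) = 1.183×10¹² K⁴.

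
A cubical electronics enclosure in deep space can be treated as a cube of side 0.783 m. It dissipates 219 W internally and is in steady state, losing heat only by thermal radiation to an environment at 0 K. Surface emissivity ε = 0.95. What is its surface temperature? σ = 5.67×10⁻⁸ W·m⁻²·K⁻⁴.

T ≈ 182 K

Steady state: internal power = radiated power, P = εσA T⁴.
Radiating area A = 6L² = 3.679 m².
T⁴ = P/(εσA) = 219/(0.95·5.67×10⁻⁸·3.679) = 1.105×10⁹ K⁴.
T = (1.105×10⁹)^(1/4).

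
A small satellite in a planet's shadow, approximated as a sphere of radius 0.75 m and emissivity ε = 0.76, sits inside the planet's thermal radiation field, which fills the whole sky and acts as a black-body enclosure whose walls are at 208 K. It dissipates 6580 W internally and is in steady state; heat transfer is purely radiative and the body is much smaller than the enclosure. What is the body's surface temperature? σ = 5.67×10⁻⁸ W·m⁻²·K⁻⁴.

T ≈ 391 K

For a small grey body in a large enclosure, net radiated power = εσA(T⁴ − T_w⁴).
Steady state: P = εσA(T⁴ − T_w⁴) with A = 4πr² = 7.069 m².
T⁴ = P/(εσA) + T_w⁴ = 6580/(0.76·5.67×10⁻⁸·7.069) + (208)⁴
    = 2.160×10¹⁰ + 1.872×10⁹ = 2.347×10¹⁰ K⁴.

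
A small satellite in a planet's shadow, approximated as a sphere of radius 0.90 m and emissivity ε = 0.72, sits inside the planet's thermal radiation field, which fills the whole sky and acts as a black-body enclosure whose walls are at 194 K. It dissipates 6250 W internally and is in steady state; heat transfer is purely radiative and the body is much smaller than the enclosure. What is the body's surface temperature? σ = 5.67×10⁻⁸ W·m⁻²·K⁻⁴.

For a small grey body in a large enclosure, net radiated power = εσA(T⁴ − T_w⁴).
Steady state: P = εσA(T⁴ − T_w⁴) with A = 4πr² = 10.18 m².
T⁴ = P/(εσA) + T_w⁴ = 6250/(0.72·5.67×10⁻⁸·10.18) + (194)⁴
    = 1.504×10¹⁰ + 1.416×10⁹ = 1.646×10¹⁰ K⁴.

T ≈ 358 K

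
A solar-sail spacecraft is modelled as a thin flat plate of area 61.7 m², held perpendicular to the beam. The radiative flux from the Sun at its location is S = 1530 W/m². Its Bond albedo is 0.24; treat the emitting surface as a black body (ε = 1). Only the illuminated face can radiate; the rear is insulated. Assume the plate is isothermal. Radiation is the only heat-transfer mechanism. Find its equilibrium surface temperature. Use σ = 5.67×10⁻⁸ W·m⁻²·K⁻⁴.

At equilibrium, absorbed power = emitted power.
Absorbing cross-section = A = 61.70 m²; emitting surface = A = 61.70 m² (ratio 1).
(1−a)S·A_cross = εσ·A_surf·T⁴  ⇒  T⁴ = (1−a)S/(1σ).
T⁴ = 0.760·1530/(1·5.67×10⁻⁸) = 2.051×10¹⁰ K⁴.
T = (2.051×10¹⁰)^(1/4).

T ≈ 378 K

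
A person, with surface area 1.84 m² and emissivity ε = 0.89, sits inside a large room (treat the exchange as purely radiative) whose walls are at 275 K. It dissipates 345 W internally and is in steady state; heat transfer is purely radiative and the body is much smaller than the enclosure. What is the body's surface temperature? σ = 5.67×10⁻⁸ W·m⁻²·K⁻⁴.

For a small grey body in a large enclosure, net radiated power = εσA(T⁴ − T_w⁴).
Steady state: P = εσA(T⁴ − T_w⁴) with A = 1.84 m².
T⁴ = P/(εσA) + T_w⁴ = 345/(0.89·5.67×10⁻⁸·1.840) + (275)⁴
    = 3.716×10⁹ + 5.719×10⁹ = 9.435×10⁹ K⁴.

T ≈ 312 K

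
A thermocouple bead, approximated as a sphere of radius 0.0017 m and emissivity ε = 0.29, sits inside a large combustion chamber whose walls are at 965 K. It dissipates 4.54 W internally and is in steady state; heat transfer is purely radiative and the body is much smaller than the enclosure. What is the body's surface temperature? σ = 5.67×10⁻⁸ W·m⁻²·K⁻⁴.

T ≈ 1710 K

For a small grey body in a large enclosure, net radiated power = εσA(T⁴ − T_w⁴).
Steady state: P = εσA(T⁴ − T_w⁴) with A = 4πr² = 3.632×10⁻⁵ m².
T⁴ = P/(εσA) + T_w⁴ = 4.54/(0.29·5.67×10⁻⁸·3.632×10⁻⁵) + (965)⁴
    = 7.603×10¹² + 8.672×10¹¹ = 8.470×10¹² K⁴.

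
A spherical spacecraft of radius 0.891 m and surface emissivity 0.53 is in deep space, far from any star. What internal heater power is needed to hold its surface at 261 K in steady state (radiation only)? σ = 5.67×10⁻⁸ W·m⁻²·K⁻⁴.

P ≈ 1390 W

P = εσ·4πr²·T⁴.
4πr² = 9.976 m²; T⁴ = 4.640×10⁹ K⁴.
P = 0.53·5.67×10⁻⁸·9.976·4.640×10⁹.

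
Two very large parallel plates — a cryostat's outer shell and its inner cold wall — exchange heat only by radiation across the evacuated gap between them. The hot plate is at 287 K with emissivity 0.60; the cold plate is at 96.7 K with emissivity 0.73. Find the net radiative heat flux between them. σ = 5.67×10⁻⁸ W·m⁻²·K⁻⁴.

For two infinite grey parallel plates, q = σ(T₁⁴ − T₂⁴)/(1/ε₁ + 1/ε₂ − 1).
T₁⁴ − T₂⁴ = 6.785×10⁹ − 8.744×10⁷ = 6.697×10⁹ K⁴.
1/ε₁ + 1/ε₂ − 1 = 1.667 + 1.370 − 1 = 2.037.
q = 5.67×10⁻⁸ × 6.697×10⁹ / 2.037.

q ≈ 186 W/m²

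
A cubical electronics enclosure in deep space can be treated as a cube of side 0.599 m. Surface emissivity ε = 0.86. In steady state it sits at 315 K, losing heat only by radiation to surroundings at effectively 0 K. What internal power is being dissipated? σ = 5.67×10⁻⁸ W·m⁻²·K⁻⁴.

P ≈ 1030 W

Steady state: P = εσA T⁴.
A = 6L² = 2.153 m²; T⁴ = (315)⁴ = 9.846×10⁹ K⁴.
P = 0.86 × 5.67×10⁻⁸ × 2.153 × 9.846×10⁹.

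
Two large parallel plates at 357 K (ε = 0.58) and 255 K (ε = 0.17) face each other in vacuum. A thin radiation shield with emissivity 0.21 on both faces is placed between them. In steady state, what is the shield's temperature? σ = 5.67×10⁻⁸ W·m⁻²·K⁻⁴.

T_s ≈ 330 K

In steady state the net flux on the hot side equals that on the cold side.
σ(T₁⁴−T_s⁴)/D₁ = σ(T_s⁴−T₂⁴)/D₂, with D₁ = 1/ε₁+1/ε_s−1 = 5.486, D₂ = 1/ε_s+1/ε₂−1 = 9.644.
Solve for T_s⁴: T_s⁴ = (D₂·T₁⁴ + D₁·T₂⁴)/(D₁+D₂) = 1.189×10¹⁰ K⁴.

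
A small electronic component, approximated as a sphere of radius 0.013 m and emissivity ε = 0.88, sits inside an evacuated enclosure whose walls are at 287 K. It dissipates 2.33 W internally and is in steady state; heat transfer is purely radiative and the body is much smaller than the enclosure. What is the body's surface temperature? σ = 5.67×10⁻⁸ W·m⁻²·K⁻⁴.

For a small grey body in a large enclosure, net radiated power = εσA(T⁴ − T_w⁴).
Steady state: P = εσA(T⁴ − T_w⁴) with A = 4πr² = 0.002124 m².
T⁴ = P/(εσA) + T_w⁴ = 2.33/(0.88·5.67×10⁻⁸·0.002124) + (287)⁴
    = 2.199×10¹⁰ + 6.785×10⁹ = 2.877×10¹⁰ K⁴.

T ≈ 412 K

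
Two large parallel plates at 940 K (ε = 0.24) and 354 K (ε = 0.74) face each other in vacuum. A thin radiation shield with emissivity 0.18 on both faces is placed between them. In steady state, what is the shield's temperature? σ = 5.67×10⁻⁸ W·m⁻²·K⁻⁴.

T_s ≈ 755 K

In steady state the net flux on the hot side equals that on the cold side.
σ(T₁⁴−T_s⁴)/D₁ = σ(T_s⁴−T₂⁴)/D₂, with D₁ = 1/ε₁+1/ε_s−1 = 8.722, D₂ = 1/ε_s+1/ε₂−1 = 5.907.
Solve for T_s⁴: T_s⁴ = (D₂·T₁⁴ + D₁·T₂⁴)/(D₁+D₂) = 3.246×10¹¹ K⁴.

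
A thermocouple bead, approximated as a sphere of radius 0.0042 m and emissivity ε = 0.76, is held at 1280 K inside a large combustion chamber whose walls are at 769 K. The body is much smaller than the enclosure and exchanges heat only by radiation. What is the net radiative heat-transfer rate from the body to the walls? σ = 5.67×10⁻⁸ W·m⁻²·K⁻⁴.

P_net ≈ 22.3 W

For a small grey body in a large enclosure: P_net = εσA(T_body⁴ − T_wall⁴).
A = 4πr² = 2.217×10⁻⁴ m²; T_body⁴ − T_wall⁴ = 2.684×10¹² − 3.497×10¹¹ = 2.335×10¹² K⁴.
|P_net| = 0.76·5.67×10⁻⁸·2.217×10⁻⁴·2.335×10¹².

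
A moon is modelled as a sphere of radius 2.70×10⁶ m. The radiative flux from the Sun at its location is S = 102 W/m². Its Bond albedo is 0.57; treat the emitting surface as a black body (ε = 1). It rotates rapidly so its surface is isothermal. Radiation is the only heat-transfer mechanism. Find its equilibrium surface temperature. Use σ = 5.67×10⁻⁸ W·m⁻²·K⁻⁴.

T ≈ 118 K

At equilibrium, absorbed power = emitted power.
Absorbing cross-section = πr² = 2.290×10¹³ m²; emitting surface = 4πr² = 9.161×10¹³ m² (ratio 4).
(1−a)S·A_cross = εσ·A_surf·T⁴  ⇒  T⁴ = (1−a)S/(4σ).
T⁴ = 0.430·102/(4·5.67×10⁻⁸) = 1.934×10⁸ K⁴.
T = (1.934×10⁸)^(1/4).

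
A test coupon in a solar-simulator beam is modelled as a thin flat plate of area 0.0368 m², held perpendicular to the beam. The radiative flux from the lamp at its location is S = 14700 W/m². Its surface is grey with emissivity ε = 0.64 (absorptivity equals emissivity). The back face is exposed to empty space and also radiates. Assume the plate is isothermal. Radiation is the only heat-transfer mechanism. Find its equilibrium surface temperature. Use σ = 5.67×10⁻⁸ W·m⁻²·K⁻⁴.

T ≈ 600 K

At equilibrium, absorbed power = emitted power.
Absorbing cross-section = A = 0.03680 m²; emitting surface = 2A = 0.07360 m² (ratio 2).
εS·A_cross = εσ·A_surf·T⁴  ⇒  T⁴ = S/(2σ)   (ε cancels).
T⁴ = 14700/(2·5.67×10⁻⁸) = 1.296×10¹¹ K⁴.
T = (1.296×10¹¹)^(1/4).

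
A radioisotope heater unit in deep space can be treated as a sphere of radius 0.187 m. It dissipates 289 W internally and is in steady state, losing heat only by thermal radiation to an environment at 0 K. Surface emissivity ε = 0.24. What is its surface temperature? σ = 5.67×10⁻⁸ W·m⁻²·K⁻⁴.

Steady state: internal power = radiated power, P = εσA T⁴.
Radiating area A = 4πr² = 0.4394 m².
T⁴ = P/(εσA) = 289/(0.24·5.67×10⁻⁸·0.4394) = 4.833×10¹⁰ K⁴.
T = (4.833×10¹⁰)^(1/4).

T ≈ 469 K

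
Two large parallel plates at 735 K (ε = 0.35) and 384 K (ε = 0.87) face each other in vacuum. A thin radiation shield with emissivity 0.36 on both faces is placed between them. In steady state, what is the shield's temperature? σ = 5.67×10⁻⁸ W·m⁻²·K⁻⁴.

T_s ≈ 596 K

In steady state the net flux on the hot side equals that on the cold side.
σ(T₁⁴−T_s⁴)/D₁ = σ(T_s⁴−T₂⁴)/D₂, with D₁ = 1/ε₁+1/ε_s−1 = 4.635, D₂ = 1/ε_s+1/ε₂−1 = 2.927.
Solve for T_s⁴: T_s⁴ = (D₂·T₁⁴ + D₁·T₂⁴)/(D₁+D₂) = 1.263×10¹¹ K⁴.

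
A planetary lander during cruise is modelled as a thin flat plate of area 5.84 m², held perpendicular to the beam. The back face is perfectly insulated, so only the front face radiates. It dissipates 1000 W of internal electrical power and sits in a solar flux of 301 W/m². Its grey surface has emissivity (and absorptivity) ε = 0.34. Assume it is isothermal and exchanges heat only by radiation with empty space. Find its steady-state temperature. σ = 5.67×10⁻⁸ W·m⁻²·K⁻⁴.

At steady state, absorbed solar power + internal power = radiated power.
Absorbed: α·S·A_cross = 0.34·301·5.840 = 597.7 W (cross-section A).
Total input = 597.7 + 1000 = 1598 W.
Radiated: εσ·A_surf·T⁴ with A_surf = A = 5.840 m².
T⁴ = 1598/(0.34·5.67×10⁻⁸·5.840) = 1.419×10¹⁰ K⁴.

T ≈ 345 K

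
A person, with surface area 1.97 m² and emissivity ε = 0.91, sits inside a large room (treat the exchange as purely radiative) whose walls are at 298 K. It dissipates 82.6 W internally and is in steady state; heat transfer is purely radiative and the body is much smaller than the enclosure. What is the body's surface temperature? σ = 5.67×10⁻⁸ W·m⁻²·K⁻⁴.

T ≈ 305 K

For a small grey body in a large enclosure, net radiated power = εσA(T⁴ − T_w⁴).
Steady state: P = εσA(T⁴ − T_w⁴) with A = 1.97 m².
T⁴ = P/(εσA) + T_w⁴ = 82.6/(0.91·5.67×10⁻⁸·1.970) + (298)⁴
    = 8.126×10⁸ + 7.886×10⁹ = 8.699×10⁹ K⁴.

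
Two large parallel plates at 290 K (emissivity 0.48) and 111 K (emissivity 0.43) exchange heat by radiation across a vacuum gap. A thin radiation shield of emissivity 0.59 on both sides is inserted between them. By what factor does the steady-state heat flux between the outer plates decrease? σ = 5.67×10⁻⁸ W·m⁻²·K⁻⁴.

Without shield: q₀ = σΔ(T⁴)/(1/ε₁+1/ε₂−1) with denominator 3.409.
With shield the two gaps are in series; the resistances add: (1/ε₁+1/ε_s−1)+(1/ε_s+1/ε₂−1) = 2.778+3.020 = 5.799.
Heat-flux ratio q₀/q = 5.799/3.409.

factor ≈ 1.70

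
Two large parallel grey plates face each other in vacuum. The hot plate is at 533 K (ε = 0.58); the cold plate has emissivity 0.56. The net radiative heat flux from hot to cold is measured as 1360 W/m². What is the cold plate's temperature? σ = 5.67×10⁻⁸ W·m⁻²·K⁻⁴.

q = σ(T₁⁴ − T₂⁴)/(1/ε₁ + 1/ε₂ − 1); denominator = 2.510.
T₂⁴ = T₁⁴ − q·(1/ε₁+1/ε₂−1)/σ = 8.071×10¹⁰ − 1360·2.510/5.67×10⁻⁸
    = 2.051×10¹⁰ K⁴.

T₂ ≈ 378 K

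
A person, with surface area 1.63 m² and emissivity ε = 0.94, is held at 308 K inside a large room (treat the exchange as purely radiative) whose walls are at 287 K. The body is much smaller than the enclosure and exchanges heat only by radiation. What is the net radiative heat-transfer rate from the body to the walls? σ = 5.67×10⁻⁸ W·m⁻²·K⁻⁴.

P_net ≈ 192 W

For a small grey body in a large enclosure: P_net = εσA(T_body⁴ − T_wall⁴).
A = 1.63 m²; T_body⁴ − T_wall⁴ = 8.999×10⁹ − 6.785×10⁹ = 2.215×10⁹ K⁴.
|P_net| = 0.94·5.67×10⁻⁸·1.630·2.215×10⁹.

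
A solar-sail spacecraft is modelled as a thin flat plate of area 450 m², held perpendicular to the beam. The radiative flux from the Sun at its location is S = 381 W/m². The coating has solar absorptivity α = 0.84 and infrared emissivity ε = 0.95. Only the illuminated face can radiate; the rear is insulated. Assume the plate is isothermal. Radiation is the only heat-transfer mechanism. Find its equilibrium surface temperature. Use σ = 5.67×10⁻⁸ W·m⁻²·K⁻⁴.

T ≈ 278 K

At equilibrium, absorbed power = emitted power.
Absorbing cross-section = A = 450.0 m²; emitting surface = A = 450.0 m² (ratio 1).
αS·A_cross = εσ·A_surf·T⁴  ⇒  T⁴ = αS/(ε·1σ).
T⁴ = 0.840·381/(0.95·1·5.67×10⁻⁸) = 5.942×10⁹ K⁴.
T = (5.942×10⁹)^(1/4).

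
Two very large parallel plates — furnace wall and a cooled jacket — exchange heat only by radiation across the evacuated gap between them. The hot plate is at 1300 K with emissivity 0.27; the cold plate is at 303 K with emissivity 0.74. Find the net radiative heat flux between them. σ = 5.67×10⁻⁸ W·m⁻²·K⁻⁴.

q ≈ 39800 W/m²

For two infinite grey parallel plates, q = σ(T₁⁴ − T₂⁴)/(1/ε₁ + 1/ε₂ − 1).
T₁⁴ − T₂⁴ = 2.856×10¹² − 8.429×10⁹ = 2.848×10¹² K⁴.
1/ε₁ + 1/ε₂ − 1 = 3.704 + 1.351 − 1 = 4.055.
q = 5.67×10⁻⁸ × 2.848×10¹² / 4.055.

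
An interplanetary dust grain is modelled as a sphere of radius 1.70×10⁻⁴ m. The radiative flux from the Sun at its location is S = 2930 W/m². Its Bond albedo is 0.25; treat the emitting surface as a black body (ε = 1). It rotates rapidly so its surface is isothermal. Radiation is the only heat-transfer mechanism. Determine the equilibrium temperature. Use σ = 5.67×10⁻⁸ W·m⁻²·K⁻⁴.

At equilibrium, absorbed power = emitted power.
Absorbing cross-section = πr² = 9.079×10⁻⁸ m²; emitting surface = 4πr² = 3.632×10⁻⁷ m² (ratio 4).
(1−a)S·A_cross = εσ·A_surf·T⁴  ⇒  T⁴ = (1−a)S/(4σ).
T⁴ = 0.750·2930/(4·5.67×10⁻⁸) = 9.689×10⁹ K⁴.
T = (9.689×10⁹)^(1/4).

T ≈ 314 K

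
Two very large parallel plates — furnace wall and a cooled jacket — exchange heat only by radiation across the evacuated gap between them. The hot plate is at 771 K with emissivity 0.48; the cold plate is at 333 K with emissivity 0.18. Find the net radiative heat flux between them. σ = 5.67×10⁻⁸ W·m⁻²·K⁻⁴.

q ≈ 2910 W/m²

For two infinite grey parallel plates, q = σ(T₁⁴ − T₂⁴)/(1/ε₁ + 1/ε₂ − 1).
T₁⁴ − T₂⁴ = 3.534×10¹¹ − 1.230×10¹⁰ = 3.411×10¹¹ K⁴.
1/ε₁ + 1/ε₂ − 1 = 2.083 + 5.556 − 1 = 6.639.
q = 5.67×10⁻⁸ × 3.411×10¹¹ / 6.639.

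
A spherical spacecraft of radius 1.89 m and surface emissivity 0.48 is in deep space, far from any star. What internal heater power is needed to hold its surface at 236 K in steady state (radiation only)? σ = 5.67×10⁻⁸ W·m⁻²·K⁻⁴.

P ≈ 3790 W

P = εσ·4πr²·T⁴.
4πr² = 44.89 m²; T⁴ = 3.102×10⁹ K⁴.
P = 0.48·5.67×10⁻⁸·44.89·3.102×10⁹.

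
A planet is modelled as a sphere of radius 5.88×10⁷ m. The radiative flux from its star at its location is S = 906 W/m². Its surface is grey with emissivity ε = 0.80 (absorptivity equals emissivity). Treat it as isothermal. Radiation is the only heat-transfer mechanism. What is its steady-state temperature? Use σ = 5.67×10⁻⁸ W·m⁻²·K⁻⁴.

T ≈ 251 K

At equilibrium, absorbed power = emitted power.
Absorbing cross-section = πr² = 1.086×10¹⁶ m²; emitting surface = 4πr² = 4.345×10¹⁶ m² (ratio 4).
εS·A_cross = εσ·A_surf·T⁴  ⇒  T⁴ = S/(4σ)   (ε cancels).
T⁴ = 906/(4·5.67×10⁻⁸) = 3.995×10⁹ K⁴.
T = (3.995×10⁹)^(1/4).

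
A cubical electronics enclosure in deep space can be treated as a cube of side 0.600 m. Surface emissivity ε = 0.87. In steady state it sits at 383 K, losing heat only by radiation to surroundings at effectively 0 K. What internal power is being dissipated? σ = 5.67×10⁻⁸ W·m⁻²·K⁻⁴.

Steady state: P = εσA T⁴.
A = 6L² = 2.160 m²; T⁴ = (383)⁴ = 2.152×10¹⁰ K⁴.
P = 0.87 × 5.67×10⁻⁸ × 2.160 × 2.152×10¹⁰.

P ≈ 2290 W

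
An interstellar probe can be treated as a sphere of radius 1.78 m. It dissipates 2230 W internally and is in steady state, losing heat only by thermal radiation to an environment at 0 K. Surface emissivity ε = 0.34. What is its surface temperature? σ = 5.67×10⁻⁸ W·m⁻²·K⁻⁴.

Steady state: internal power = radiated power, P = εσA T⁴.
Radiating area A = 4πr² = 39.82 m².
T⁴ = P/(εσA) = 2230/(0.34·5.67×10⁻⁸·39.82) = 2.905×10⁹ K⁴.
T = (2.905×10⁹)^(1/4).

T ≈ 232 K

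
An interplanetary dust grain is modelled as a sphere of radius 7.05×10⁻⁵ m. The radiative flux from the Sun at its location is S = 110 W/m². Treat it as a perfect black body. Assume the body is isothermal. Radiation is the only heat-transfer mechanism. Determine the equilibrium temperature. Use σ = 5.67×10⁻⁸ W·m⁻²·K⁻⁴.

At equilibrium, absorbed power = emitted power.
Absorbing cross-section = πr² = 1.561×10⁻⁸ m²; emitting surface = 4πr² = 6.246×10⁻⁸ m² (ratio 4).
S·A_cross = εσ·A_surf·T⁴  ⇒  T⁴ = S/(4σ).
T⁴ = 1.00·110/(4·5.67×10⁻⁸) = 4.850×10⁸ K⁴.
T = (4.850×10⁸)^(1/4).

T ≈ 148 K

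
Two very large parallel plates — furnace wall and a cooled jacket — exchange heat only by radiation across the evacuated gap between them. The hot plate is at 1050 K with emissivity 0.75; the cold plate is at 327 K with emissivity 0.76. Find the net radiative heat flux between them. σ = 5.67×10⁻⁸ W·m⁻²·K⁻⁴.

q ≈ 41400 W/m²

For two infinite grey parallel plates, q = σ(T₁⁴ − T₂⁴)/(1/ε₁ + 1/ε₂ − 1).
T₁⁴ − T₂⁴ = 1.216×10¹² − 1.143×10¹⁰ = 1.204×10¹² K⁴.
1/ε₁ + 1/ε₂ − 1 = 1.333 + 1.316 − 1 = 1.649.
q = 5.67×10⁻⁸ × 1.204×10¹² / 1.649.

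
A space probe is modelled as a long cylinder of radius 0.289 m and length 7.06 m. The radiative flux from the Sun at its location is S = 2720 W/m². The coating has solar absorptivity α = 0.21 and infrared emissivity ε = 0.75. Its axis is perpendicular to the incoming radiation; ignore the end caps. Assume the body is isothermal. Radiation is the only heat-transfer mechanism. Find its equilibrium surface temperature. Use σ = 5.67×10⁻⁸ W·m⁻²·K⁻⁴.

At equilibrium, absorbed power = emitted power.
Absorbing cross-section = 2rL = 4.081 m²; emitting surface = 2πrL = 12.82 m² (ratio π).
αS·A_cross = εσ·A_surf·T⁴  ⇒  T⁴ = αS/(ε·πσ).
T⁴ = 0.210·2720/(0.75·π·5.67×10⁻⁸) = 4.276×10⁹ K⁴.
T = (4.276×10⁹)^(1/4).

T ≈ 256 K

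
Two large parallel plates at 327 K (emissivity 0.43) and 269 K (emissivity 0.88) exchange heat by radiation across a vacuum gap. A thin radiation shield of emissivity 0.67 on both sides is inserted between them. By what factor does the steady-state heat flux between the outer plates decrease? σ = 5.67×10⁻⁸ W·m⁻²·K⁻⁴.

Without shield: q₀ = σΔ(T⁴)/(1/ε₁+1/ε₂−1) with denominator 2.462.
With shield the two gaps are in series; the resistances add: (1/ε₁+1/ε_s−1)+(1/ε_s+1/ε₂−1) = 2.818+1.629 = 4.447.
Heat-flux ratio q₀/q = 4.447/2.462.

factor ≈ 1.81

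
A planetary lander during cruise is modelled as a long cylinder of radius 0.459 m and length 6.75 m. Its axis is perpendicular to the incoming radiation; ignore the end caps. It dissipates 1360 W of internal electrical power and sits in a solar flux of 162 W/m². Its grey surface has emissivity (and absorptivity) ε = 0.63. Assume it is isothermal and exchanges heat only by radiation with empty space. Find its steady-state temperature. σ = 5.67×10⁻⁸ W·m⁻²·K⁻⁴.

At steady state, absorbed solar power + internal power = radiated power.
Absorbed: α·S·A_cross = 0.63·162·6.197 = 632.4 W (cross-section 2rL).
Total input = 632.4 + 1360 = 1992 W.
Radiated: εσ·A_surf·T⁴ with A_surf = 2πrL = 19.47 m².
T⁴ = 1992/(0.63·5.67×10⁻⁸·19.47) = 2.865×10⁹ K⁴.

T ≈ 231 K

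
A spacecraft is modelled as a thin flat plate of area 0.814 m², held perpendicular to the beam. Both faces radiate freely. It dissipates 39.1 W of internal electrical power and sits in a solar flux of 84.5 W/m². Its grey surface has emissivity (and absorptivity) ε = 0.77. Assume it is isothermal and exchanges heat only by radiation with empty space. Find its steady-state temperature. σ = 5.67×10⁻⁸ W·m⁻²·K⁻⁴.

At steady state, absorbed solar power + internal power = radiated power.
Absorbed: α·S·A_cross = 0.77·84.5·0.8140 = 52.96 W (cross-section A).
Total input = 52.96 + 39.1 = 92.06 W.
Radiated: εσ·A_surf·T⁴ with A_surf = 2A = 1.628 m².
T⁴ = 92.06/(0.77·5.67×10⁻⁸·1.628) = 1.295×10⁹ K⁴.

T ≈ 190 K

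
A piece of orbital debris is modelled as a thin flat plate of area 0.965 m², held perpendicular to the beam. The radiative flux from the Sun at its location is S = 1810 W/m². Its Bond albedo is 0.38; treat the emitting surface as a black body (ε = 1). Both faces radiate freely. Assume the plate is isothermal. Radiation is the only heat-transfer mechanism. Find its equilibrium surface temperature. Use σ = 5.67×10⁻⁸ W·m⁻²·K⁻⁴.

At equilibrium, absorbed power = emitted power.
Absorbing cross-section = A = 0.9650 m²; emitting surface = 2A = 1.930 m² (ratio 2).
(1−a)S·A_cross = εσ·A_surf·T⁴  ⇒  T⁴ = (1−a)S/(2σ).
T⁴ = 0.620·1810/(2·5.67×10⁻⁸) = 9.896×10⁹ K⁴.
T = (9.896×10⁹)^(1/4).

T ≈ 315 K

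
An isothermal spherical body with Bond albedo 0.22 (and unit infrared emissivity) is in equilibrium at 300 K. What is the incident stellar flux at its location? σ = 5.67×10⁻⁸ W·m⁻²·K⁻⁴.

(1−a)S·πr² = σ·4πr²·T⁴ ⇒ S = 4σT⁴/(1−a).
S = 4·5.67×10⁻⁸·8.100×10⁹/0.780.

S ≈ 2360 W/m²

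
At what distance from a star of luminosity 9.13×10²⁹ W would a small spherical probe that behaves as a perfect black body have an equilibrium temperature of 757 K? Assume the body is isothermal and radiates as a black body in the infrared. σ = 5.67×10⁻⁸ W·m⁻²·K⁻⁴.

For an isothermal black-emitting sphere, (1−a)S·πr² = σ·4πr²·T⁴ ⇒ S = 4σT⁴/(1−a).
S = 4·5.67×10⁻⁸·(757)⁴/1.00 = 74480 W/m².
Flux falls as S = L/(4πd²), so d = √(L/(4πS)) = √(9.13×10²⁹/(4π·74480)).

d ≈ 9.88×10¹¹ m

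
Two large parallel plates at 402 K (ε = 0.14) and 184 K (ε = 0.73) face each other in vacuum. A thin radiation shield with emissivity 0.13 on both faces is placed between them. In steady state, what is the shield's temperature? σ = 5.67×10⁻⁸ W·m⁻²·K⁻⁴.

In steady state the net flux on the hot side equals that on the cold side.
σ(T₁⁴−T_s⁴)/D₁ = σ(T_s⁴−T₂⁴)/D₂, with D₁ = 1/ε₁+1/ε_s−1 = 13.84, D₂ = 1/ε_s+1/ε₂−1 = 8.062.
Solve for T_s⁴: T_s⁴ = (D₂·T₁⁴ + D₁·T₂⁴)/(D₁+D₂) = 1.034×10¹⁰ K⁴.

T_s ≈ 319 K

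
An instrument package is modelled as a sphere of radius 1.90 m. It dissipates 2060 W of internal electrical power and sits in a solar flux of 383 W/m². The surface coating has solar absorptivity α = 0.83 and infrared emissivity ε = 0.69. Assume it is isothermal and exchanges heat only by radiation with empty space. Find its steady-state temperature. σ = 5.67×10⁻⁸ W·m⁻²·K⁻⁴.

At steady state, absorbed solar power + internal power = radiated power.
Absorbed: α·S·A_cross = 0.83·383·11.34 = 3605 W (cross-section πr²).
Total input = 3605 + 2060 = 5665 W.
Radiated: εσ·A_surf·T⁴ with A_surf = 4πr² = 45.36 m².
T⁴ = 5665/(0.69·5.67×10⁻⁸·45.36) = 3.192×10⁹ K⁴.

T ≈ 238 K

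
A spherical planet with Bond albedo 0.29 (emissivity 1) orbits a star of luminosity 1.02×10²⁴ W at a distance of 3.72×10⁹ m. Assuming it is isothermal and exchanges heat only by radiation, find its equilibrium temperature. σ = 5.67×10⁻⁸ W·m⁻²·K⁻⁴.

T ≈ 368 K

First find the stellar flux at distance d: S = L/(4πd²) = 1.02×10²⁴/(4π·(3.72×10⁹)²) = 5865 W/m².
For an isothermal sphere, absorbed (1−a)S·πr² = emitted σ·4πr²·T⁴, so T⁴ = (1−a)S/(4σ).
T⁴ = 0.710·5865/(4·5.67×10⁻⁸) = 1.836×10¹⁰ K⁴.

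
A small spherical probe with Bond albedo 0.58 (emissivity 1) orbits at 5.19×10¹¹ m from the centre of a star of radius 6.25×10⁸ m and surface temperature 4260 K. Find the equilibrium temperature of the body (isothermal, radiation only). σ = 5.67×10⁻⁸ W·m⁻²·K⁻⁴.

T ≈ 84.2 K

The star's surface emits σT_*⁴; at distance d the flux is S = σT_*⁴(R_*/d)².
S = 5.67×10⁻⁸·(4260)⁴·(6.25×10⁸/5.19×10¹¹)² = 27.08 W/m².
For an isothermal sphere T⁴ = (1−a)S/(4σ) = 5.015×10⁷ K⁴.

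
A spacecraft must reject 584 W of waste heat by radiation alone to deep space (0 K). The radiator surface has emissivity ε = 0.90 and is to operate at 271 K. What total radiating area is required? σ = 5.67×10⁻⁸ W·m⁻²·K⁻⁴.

P = εσA T⁴ ⇒ A = P/(εσT⁴).
T⁴ = 5.394×10⁹ K⁴.
A = 584/(0.90 × 5.67×10⁻⁸ × 5.394×10⁹).

A ≈ 2.12 m²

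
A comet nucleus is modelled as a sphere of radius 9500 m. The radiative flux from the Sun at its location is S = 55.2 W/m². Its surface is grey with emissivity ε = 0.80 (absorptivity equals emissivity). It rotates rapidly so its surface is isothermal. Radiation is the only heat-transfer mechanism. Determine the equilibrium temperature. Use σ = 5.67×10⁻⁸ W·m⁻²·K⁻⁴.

At equilibrium, absorbed power = emitted power.
Absorbing cross-section = πr² = 2.835×10⁸ m²; emitting surface = 4πr² = 1.134×10⁹ m² (ratio 4).
εS·A_cross = εσ·A_surf·T⁴  ⇒  T⁴ = S/(4σ)   (ε cancels).
T⁴ = 55.2/(4·5.67×10⁻⁸) = 2.434×10⁸ K⁴.
T = (2.434×10⁸)^(1/4).

T ≈ 125 K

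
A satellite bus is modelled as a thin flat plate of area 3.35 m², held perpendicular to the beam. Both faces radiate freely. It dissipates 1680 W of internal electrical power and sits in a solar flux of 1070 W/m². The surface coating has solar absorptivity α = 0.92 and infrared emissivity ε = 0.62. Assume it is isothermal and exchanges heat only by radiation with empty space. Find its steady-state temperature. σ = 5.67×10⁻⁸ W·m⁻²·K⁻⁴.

T ≈ 381 K

At steady state, absorbed solar power + internal power = radiated power.
Absorbed: α·S·A_cross = 0.92·1070·3.350 = 3298 W (cross-section A).
Total input = 3298 + 1680 = 4978 W.
Radiated: εσ·A_surf·T⁴ with A_surf = 2A = 6.700 m².
T⁴ = 4978/(0.62·5.67×10⁻⁸·6.700) = 2.113×10¹⁰ K⁴.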